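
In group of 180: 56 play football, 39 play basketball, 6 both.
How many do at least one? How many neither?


|A∪B| = 56+39-6 = 89
Neither = 180-89 = 91

At least one: 89; Neither: 91


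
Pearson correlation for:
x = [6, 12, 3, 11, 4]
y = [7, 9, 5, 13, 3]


n=5, Σx=36, Σy=37, Σxy=320, Σx²=326, Σy²=333
r = (5×320 - 36×37)/√((5×326 - 36²)(5×333 - 37²))
= 268/√(334×296) = 268/√98864 ≈ 268/314.4265 ≈ 0.8523

r ≈ 0.8523


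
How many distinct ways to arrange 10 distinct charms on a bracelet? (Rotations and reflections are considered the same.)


Free circular arrangements: rotations and reflections both identified.
(n-1)!/2 = 9!/2 = 362880/2 = 181440

181440


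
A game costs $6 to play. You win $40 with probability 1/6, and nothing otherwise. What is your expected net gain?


E[gain] = (40-6)×1/6 + (-6)×5/6
= 17/3 - 5 = 2/3

Expected net gain = $2/3 ≈ $0.67


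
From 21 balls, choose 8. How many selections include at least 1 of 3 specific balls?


Complement: C(21,8) - C(18,8) = 203490 - 43758 = 159732

159732


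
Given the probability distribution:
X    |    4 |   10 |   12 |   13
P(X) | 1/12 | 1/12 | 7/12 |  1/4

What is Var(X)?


E[X] = 137/12
E[X²] = 1631/12
Var(X) = E[X²] - (E[X])² = 1631/12 - 18769/144 = 803/144

Var(X) = 803/144 ≈ 5.5764


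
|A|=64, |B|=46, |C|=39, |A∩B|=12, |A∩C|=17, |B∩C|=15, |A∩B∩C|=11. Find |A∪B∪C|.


|A∪B∪C| = 64+46+39-12-17-15+11 = 116

|A∪B∪C| = 116


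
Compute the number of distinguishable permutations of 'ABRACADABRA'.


Letters: 11, freq: {'A': 5, 'B': 2, 'R': 2, 'C': 1, 'D': 1}
11!/(5!×2!×2!×1!×1!) = 39916800/480 = 83160

83160


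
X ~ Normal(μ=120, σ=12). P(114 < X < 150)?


z₁=(114-120)/12=-0.5, z₂=(150-120)/12=2.5
P = Φ(2.5) - Φ(-0.5) = 0.993790 - 0.308538 = 0.685252 ≈ 0.6853

P(114 < X < 150) ≈ 0.6853


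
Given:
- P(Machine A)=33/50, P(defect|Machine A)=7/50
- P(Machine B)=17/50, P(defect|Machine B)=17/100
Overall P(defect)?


P(B) = Σ P(B|Aᵢ)×P(Aᵢ)
  7/50×33/50 = 231/2500
  17/100×17/50 = 289/5000
Sum = 751/5000

P(defect) = 751/5000 ≈ 15.02%


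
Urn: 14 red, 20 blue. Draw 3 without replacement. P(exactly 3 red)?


Hypergeometric: C(14,3)×C(20,0)/C(34,3)
= 364×1/5984 = 91/1496

P(X=3) = 91/1496 ≈ 6.08%


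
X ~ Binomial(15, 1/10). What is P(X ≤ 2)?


P(X ≤ 2) = Σ P(X=i) for i=0..2
P(X=0) = 205891132094649/1000000000000000
P(X=1) = 68630377364883/200000000000000
P(X=2) = 53379182394909/200000000000000
Sum = 815938930893609/1000000000000000

P(X ≤ 2) = 815938930893609/1000000000000000 ≈ 81.59%


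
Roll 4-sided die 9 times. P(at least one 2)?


P(no 2)^9 = (3/4)^9 = 19683/262144
P(≥1) = 1 - 19683/262144 = 242461/262144

P = 242461/262144 ≈ 92.49%


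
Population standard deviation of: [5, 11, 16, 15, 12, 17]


Mean = 76/6 = 38/3
  (5-38/3)²=529/9
  (11-38/3)²=25/9
  (16-38/3)²=100/9
  (15-38/3)²=49/9
  (12-38/3)²=4/9
  (17-38/3)²=169/9
Σ(x-μ)² = 292/3
σ² = (292/3)/6 = 146/9

σ = √(146/9) ≈ 4.0277


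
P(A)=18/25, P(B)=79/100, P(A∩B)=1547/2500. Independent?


P(A)×P(B) = 711/1250
P(A∩B) = 1547/2500
Not equal → NOT independent

No, not independent


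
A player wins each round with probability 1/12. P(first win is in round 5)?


Geometric: P(X=5) = (1-p)^(k-1)×p = (11/12)^4×1/12 = 14641/248832

P(X=5) = 14641/248832 ≈ 5.88%


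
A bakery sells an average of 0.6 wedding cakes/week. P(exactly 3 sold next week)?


Poisson(λ=0.6): P(X=3) = e^(-λ)×λ^k/k!
= e^(-0.6) × 0.6^3 / 3!
≈ 0.5488116361 × 0.216 / 6 ≈ 0.019757

P(X=3) ≈ 0.019757 ≈ 1.98%


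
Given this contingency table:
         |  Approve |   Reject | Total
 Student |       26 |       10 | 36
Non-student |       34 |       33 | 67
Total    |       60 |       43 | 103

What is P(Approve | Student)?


P(Approve | Student) = 26/(26+10) = 26/36 = 13/18

P(Approve|Student) = 13/18 ≈ 72.22%


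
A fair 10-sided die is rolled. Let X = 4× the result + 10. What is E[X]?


E[die] = (1+10)/2 = 11/2
E[X] = 4×11/2 + 10 = 32

E[X] = 32


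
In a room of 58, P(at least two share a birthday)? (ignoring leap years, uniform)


P(all different) = Π(365-i)/365 for i=0..57
= 0.008335
P(match) = 1 - 0.008335 = 0.991665

P ≈ 0.9917 ≈ 99.17%


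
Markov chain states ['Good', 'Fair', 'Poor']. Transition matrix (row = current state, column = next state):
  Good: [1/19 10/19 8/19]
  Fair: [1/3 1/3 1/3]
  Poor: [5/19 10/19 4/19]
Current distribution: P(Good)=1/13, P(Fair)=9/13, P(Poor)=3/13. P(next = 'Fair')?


P(next=Fair) = Σᵢ P(now=i)×P(i→Fair)
= 1/13×10/19 + 9/13×1/3 + 3/13×10/19
= 10/247 + 3/13 + 30/247 = 97/247

P = 97/247 ≈ 0.3927


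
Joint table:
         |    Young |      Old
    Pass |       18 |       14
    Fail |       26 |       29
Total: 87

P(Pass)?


P(Pass) = (18+14)/87 = 32/87

P(Pass) = 32/87 ≈ 36.78%


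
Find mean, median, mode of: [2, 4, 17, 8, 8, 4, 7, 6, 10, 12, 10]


Sorted: [2, 4, 4, 6, 7, 8, 8, 10, 10, 12, 17]
Mean = 88/11 = 8
Median = 8
Freq: {2: 1, 4: 2, 17: 1, 8: 2, 7: 1, 6: 1, 10: 2, 12: 1}
Mode: [4, 8, 10]

Mean=8, Median=8, Mode=[4, 8, 10]


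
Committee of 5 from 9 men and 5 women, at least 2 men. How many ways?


Count by #men:
  2M,3W: C(9,2)×C(5,3)=360
  3M,2W: C(9,3)×C(5,2)=840
  4M,1W: C(9,4)×C(5,1)=630
  5M,0W: C(9,5)×C(5,0)=126
Total = 1956

1956


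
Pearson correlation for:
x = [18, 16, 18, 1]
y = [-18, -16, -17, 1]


n=4, Σx=53, Σy=-50, Σxy=-885, Σx²=905, Σy²=870
r = (4×(-885) - 53×(-50))/√((4×905 - 53²)(4×870 - (-50)²))
= -890/√(811×980) = -890/√794780 ≈ -890/891.5043 ≈ -0.9983

r ≈ -0.9983


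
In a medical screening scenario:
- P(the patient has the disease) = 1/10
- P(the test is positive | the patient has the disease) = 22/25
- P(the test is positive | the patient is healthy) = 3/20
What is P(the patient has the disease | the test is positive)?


Using Bayes' theorem:
P(A|B) = P(B|A)·P(A) / P(B)

P(the test is positive) = 22/25 × 1/10 + 3/20 × 9/10
= 11/125 + 27/200 = 223/1000

P(the patient has the disease|the test is positive) = (11/125) / (223/1000) = 88/223

P(the patient has the disease|the test is positive) = 88/223 ≈ 39.46%


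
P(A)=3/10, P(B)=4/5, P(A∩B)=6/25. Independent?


P(A)×P(B) = 6/25
P(A∩B) = 6/25
Equal ✓ → Independent

Yes, independent


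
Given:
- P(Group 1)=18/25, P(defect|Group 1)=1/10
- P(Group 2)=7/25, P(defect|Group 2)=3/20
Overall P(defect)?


P(B) = Σ P(B|Aᵢ)×P(Aᵢ)
  1/10×18/25 = 9/125
  3/20×7/25 = 21/500
Sum = 57/500

P(defect) = 57/500 ≈ 11.40%


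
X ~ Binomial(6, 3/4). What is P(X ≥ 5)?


P(X ≥ 5) = Σ P(X=i) for i=5..6
P(X=5) = 729/2048
P(X=6) = 729/4096
Sum = 2187/4096

P(X ≥ 5) = 2187/4096 ≈ 53.39%


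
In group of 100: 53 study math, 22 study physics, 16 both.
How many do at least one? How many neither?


|A∪B| = 53+22-16 = 59
Neither = 100-59 = 41

At least one: 59; Neither: 41


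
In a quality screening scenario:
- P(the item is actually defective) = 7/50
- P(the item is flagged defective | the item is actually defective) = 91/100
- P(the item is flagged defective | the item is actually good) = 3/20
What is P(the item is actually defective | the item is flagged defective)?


Using Bayes' theorem:
P(A|B) = P(B|A)·P(A) / P(B)

P(the item is flagged defective) = 91/100 × 7/50 + 3/20 × 43/50
= 637/5000 + 129/1000 = 641/2500

P(the item is actually defective|the item is flagged defective) = (637/5000) / (641/2500) = 637/1282

P(the item is actually defective|the item is flagged defective) = 637/1282 ≈ 49.69%


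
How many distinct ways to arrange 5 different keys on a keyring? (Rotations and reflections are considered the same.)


Free circular arrangements: rotations and reflections both identified.
(n-1)!/2 = 4!/2 = 24/2 = 12

12


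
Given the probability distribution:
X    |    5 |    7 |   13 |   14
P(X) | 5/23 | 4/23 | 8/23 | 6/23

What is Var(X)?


E[X] = 241/23
E[X²] = 2849/23
Var(X) = E[X²] - (E[X])² = 2849/23 - 58081/529 = 7446/529

Var(X) = 7446/529 ≈ 14.0756


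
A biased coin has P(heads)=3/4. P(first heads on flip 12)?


Geometric: P(X=12) = (1-p)^(k-1)×p = (1/4)^11×3/4 = 3/16777216

P(X=12) = 3/16777216 ≈ 0.00%


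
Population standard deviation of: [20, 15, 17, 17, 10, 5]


Mean = 84/6 = 14
  (20-14)²=36
  (15-14)²=1
  (17-14)²=9
  (17-14)²=9
  (10-14)²=16
  (5-14)²=81
Σ(x-μ)² = 152
σ² = 152/6 = 76/3

σ = √(76/3) ≈ 5.0332


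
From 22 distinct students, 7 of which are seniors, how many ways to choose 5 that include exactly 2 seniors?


Choose 2 of the 7 seniors and 3 of the other 15 students:
C(7,2)×C(15,3) = 21×455 = 9555

9555


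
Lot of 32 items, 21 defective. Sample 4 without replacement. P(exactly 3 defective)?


Hypergeometric: C(21,3)×C(11,1)/C(32,4)
= 1330×11/35960 = 1463/3596

P(X=3) = 1463/3596 ≈ 40.68%


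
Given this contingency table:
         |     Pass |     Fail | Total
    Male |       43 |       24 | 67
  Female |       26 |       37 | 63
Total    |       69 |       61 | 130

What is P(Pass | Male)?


P(Pass | Male) = 43/(43+24) = 43/67

P(Pass|Male) = 43/67 ≈ 64.18%


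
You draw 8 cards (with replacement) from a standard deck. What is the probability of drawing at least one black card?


P(not a black card) = 26/52 = 1/2
P(none in 8 draws) = (1/2)^8 = 1/256
P(≥1 black card) = 1 - 1/256 = 255/256

P = 255/256 ≈ 99.61%


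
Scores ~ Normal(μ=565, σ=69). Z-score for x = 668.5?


z = (x - μ)/σ = (668.5 - 565)/69 = 1.5

z = 1.5


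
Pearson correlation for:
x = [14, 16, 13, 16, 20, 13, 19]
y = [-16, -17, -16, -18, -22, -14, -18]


n=7, Σx=111, Σy=-121, Σxy=-1956, Σx²=1807, Σy²=2129
r = (7×(-1956) - 111×(-121))/√((7×1807 - 111²)(7×2129 - (-121)²))
= -261/√(328×262) = -261/√85936 ≈ -261/293.1484 ≈ -0.8903

r ≈ -0.8903


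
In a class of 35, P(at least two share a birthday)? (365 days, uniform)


P(all different) = Π(365-i)/365 for i=0..34
= 0.185617
P(match) = 1 - 0.185617 = 0.814383

P ≈ 0.8144 ≈ 81.44%


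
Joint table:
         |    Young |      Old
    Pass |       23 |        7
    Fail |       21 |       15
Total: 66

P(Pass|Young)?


P(Pass|Young) = 23/(23+21) = 23/44

P = 23/44 ≈ 52.27%


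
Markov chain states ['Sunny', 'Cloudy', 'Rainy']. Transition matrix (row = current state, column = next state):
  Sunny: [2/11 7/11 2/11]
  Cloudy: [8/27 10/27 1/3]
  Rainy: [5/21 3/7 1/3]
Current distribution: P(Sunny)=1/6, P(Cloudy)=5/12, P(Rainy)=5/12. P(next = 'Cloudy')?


P(next=Cloudy) = Σᵢ P(now=i)×P(i→Cloudy)
= 1/6×7/11 + 5/12×10/27 + 5/12×3/7
= 7/66 + 25/162 + 5/28 = 10951/24948

P = 10951/24948 ≈ 0.4390


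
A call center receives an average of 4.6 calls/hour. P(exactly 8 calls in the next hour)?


Poisson(λ=4.6): P(X=8) = e^(-λ)×λ^k/k!
= e^(-4.6) × 4.6^8 / 8!
≈ 0.01005183574 × 200476.122319 / 40320 ≈ 0.049979

P(X=8) ≈ 0.049979 ≈ 5.00%


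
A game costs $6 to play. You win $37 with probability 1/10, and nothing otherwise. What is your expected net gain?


E[gain] = (37-6)×1/10 + (-6)×9/10
= 31/10 - 27/5 = -23/10

Expected net gain = $-23/10 ≈ $-2.30


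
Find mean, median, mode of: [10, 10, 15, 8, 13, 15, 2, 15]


Sorted: [2, 8, 10, 10, 13, 15, 15, 15]
Mean = 88/8 = 11
Median = 23/2
Freq: {10: 2, 15: 3, 8: 1, 13: 1, 2: 1}
Mode: [15]

Mean=11, Median=23/2, Mode=15


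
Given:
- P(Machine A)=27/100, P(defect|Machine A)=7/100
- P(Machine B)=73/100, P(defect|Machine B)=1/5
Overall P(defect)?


P(B) = Σ P(B|Aᵢ)×P(Aᵢ)
  7/100×27/100 = 189/10000
  1/5×73/100 = 73/500
Sum = 1649/10000

P(defect) = 1649/10000 ≈ 16.49%


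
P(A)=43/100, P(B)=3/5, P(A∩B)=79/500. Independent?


P(A)×P(B) = 129/500
P(A∩B) = 79/500
Not equal → NOT independent

No, not independent


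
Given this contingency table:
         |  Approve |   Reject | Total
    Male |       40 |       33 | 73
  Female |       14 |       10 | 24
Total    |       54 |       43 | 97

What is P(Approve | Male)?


P(Approve | Male) = 40/(40+33) = 40/73

P(Approve|Male) = 40/73 ≈ 54.79%


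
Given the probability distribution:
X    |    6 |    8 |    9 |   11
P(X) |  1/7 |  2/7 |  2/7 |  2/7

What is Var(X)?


E[X] = 62/7
E[X²] = 568/7
Var(X) = E[X²] - (E[X])² = 568/7 - 3844/49 = 132/49

Var(X) = 132/49 ≈ 2.6939


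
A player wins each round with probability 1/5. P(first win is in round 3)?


Geometric: P(X=3) = (1-p)^(k-1)×p = (4/5)^2×1/5 = 16/125

P(X=3) = 16/125 ≈ 12.80%


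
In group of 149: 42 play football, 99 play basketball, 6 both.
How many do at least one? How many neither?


|A∪B| = 42+99-6 = 135
Neither = 149-135 = 14

At least one: 135; Neither: 14


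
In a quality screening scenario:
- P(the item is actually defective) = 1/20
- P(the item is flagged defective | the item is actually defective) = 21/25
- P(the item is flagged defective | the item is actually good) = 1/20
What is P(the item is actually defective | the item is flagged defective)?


Using Bayes' theorem:
P(A|B) = P(B|A)·P(A) / P(B)

P(the item is flagged defective) = 21/25 × 1/20 + 1/20 × 19/20
= 21/500 + 19/400 = 179/2000

P(the item is actually defective|the item is flagged defective) = (21/500) / (179/2000) = 84/179

P(the item is actually defective|the item is flagged defective) = 84/179 ≈ 46.93%


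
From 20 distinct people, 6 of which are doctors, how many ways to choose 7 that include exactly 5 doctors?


Choose 5 of the 6 doctors and 2 of the other 14 people:
C(6,5)×C(14,2) = 6×91 = 546

546


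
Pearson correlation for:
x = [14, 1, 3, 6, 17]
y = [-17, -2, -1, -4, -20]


n=5, Σx=41, Σy=-44, Σxy=-607, Σx²=531, Σy²=710
r = (5×(-607) - 41×(-44))/√((5×531 - 41²)(5×710 - (-44)²))
= -1231/√(974×1614) = -1231/√1572036 ≈ -1231/1253.8086 ≈ -0.9818

r ≈ -0.9818


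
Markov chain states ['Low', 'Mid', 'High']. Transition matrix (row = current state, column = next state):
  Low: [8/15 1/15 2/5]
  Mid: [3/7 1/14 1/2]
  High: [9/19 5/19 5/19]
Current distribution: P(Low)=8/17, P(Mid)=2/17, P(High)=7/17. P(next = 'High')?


P(next=High) = Σᵢ P(now=i)×P(i→High)
= 8/17×2/5 + 2/17×1/2 + 7/17×5/19
= 16/85 + 1/17 + 35/323 = 574/1615

P = 574/1615 ≈ 0.3554


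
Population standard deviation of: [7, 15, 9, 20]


Mean = 51/4
  (7-51/4)²=529/16
  (15-51/4)²=81/16
  (9-51/4)²=225/16
  (20-51/4)²=841/16
Σ(x-μ)² = 419/4
σ² = (419/4)/4 = 419/16

σ = √(419/16) ≈ 5.1174


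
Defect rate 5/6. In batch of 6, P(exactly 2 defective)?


Binomial: P(X=2) = C(6,2)×p^2×(1-p)^4
= 15 × 25/36 × 1/1296 = 125/15552

P(X=2) = 125/15552 ≈ 0.80%


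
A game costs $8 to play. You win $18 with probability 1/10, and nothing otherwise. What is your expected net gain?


E[gain] = (18-8)×1/10 + (-8)×9/10
= 1 - 36/5 = -31/5

Expected net gain = $-31/5 ≈ $-6.20


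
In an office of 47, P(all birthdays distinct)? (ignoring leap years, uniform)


P(all different) = Π(365-i)/365 for i=0..46
= (365/365)×(364/365)×...×(319/365)
= 0.045226

P ≈ 0.0452 ≈ 4.52%


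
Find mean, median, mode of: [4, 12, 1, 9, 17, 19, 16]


Sorted: [1, 4, 9, 12, 16, 17, 19]
Mean = 78/7
Median = 12
Freq: {4: 1, 12: 1, 1: 1, 9: 1, 17: 1, 19: 1, 16: 1}
Mode: No mode

Mean=78/7, Median=12, Mode=No mode


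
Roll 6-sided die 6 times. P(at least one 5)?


P(no 5)^6 = (5/6)^6 = 15625/46656
P(≥1) = 1 - 15625/46656 = 31031/46656

P = 31031/46656 ≈ 66.51%


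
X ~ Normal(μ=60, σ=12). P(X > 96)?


z = (96-60)/12 = 3.0
P(X > 96) = 1 - P(Z ≤ 3.0) = 1 - 0.9987 = 0.0013

P(X > 96) ≈ 0.0013


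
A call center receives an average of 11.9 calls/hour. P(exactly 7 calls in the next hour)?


Poisson(λ=11.9): P(X=7) = e^(-λ)×λ^k/k!
= e^(-11.9) × 11.9^7 / 7!
≈ 6.790404807e-06 × 33793154.1778 / 5040 ≈ 0.045530

P(X=7) ≈ 0.045530 ≈ 4.55%


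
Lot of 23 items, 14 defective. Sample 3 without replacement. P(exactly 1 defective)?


Hypergeometric: C(14,1)×C(9,2)/C(23,3)
= 14×36/1771 = 72/253

P(X=1) = 72/253 ≈ 28.46%


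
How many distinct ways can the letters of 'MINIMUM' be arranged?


Letters: 7, freq: {'M': 3, 'I': 2, 'N': 1, 'U': 1}
7!/(3!×2!×1!×1!) = 5040/12 = 420

420


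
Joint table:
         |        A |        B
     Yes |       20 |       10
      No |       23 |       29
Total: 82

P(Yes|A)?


P(Yes|A) = 20/(20+23) = 20/43

P = 20/43 ≈ 46.51%


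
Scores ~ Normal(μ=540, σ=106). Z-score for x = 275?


z = (x - μ)/σ = (275 - 540)/106 = -2.5

z = -2.5


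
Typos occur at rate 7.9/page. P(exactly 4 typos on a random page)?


Poisson(λ=7.9): P(X=4) = e^(-λ)×λ^k/k!
= e^(-7.9) × 7.9^4 / 4!
≈ 0.0003707435405 × 3895.0081 / 24 ≈ 0.060169

P(X=4) ≈ 0.060169 ≈ 6.02%


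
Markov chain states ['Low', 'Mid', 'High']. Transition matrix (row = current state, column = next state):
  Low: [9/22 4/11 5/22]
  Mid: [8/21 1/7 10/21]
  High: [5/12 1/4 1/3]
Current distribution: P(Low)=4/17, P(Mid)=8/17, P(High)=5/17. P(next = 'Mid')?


P(next=Mid) = Σᵢ P(now=i)×P(i→Mid)
= 4/17×4/11 + 8/17×1/7 + 5/17×1/4
= 16/187 + 8/119 + 5/68 = 1185/5236

P = 1185/5236 ≈ 0.2263


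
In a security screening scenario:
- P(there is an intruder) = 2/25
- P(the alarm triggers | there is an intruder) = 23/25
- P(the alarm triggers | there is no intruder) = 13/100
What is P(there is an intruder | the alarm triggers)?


Using Bayes' theorem:
P(A|B) = P(B|A)·P(A) / P(B)

P(the alarm triggers) = 23/25 × 2/25 + 13/100 × 23/25
= 46/625 + 299/2500 = 483/2500

P(there is an intruder|the alarm triggers) = (46/625) / (483/2500) = 8/21

P(there is an intruder|the alarm triggers) = 8/21 ≈ 38.10%


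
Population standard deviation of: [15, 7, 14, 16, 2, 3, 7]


Mean = 64/7
  (15-64/7)²=1681/49
  (7-64/7)²=225/49
  (14-64/7)²=1156/49
  (16-64/7)²=2304/49
  (2-64/7)²=2500/49
  (3-64/7)²=1849/49
  (7-64/7)²=225/49
Σ(x-μ)² = 1420/7
σ² = (1420/7)/7 = 1420/49

σ = √(1420/49) ≈ 5.3833


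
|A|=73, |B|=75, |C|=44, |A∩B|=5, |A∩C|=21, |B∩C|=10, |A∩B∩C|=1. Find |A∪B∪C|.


|A∪B∪C| = 73+75+44-5-21-10+1 = 157

|A∪B∪C| = 157


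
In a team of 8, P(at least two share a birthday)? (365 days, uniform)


P(all different) = Π(365-i)/365 for i=0..7
= 0.925665
P(match) = 1 - 0.925665 = 0.074335

P ≈ 0.0743 ≈ 7.43%


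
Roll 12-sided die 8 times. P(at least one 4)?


P(no 4)^8 = (11/12)^8 = 214358881/429981696
P(≥1) = 1 - 214358881/429981696 = 215622815/429981696

P = 215622815/429981696 ≈ 50.15%


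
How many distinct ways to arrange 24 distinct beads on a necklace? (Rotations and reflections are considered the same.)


Free circular arrangements: rotations and reflections both identified.
(n-1)!/2 = 23!/2 = 25852016738884976640000/2 = 12926008369442488320000

12926008369442488320000


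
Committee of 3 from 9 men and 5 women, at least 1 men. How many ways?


Count by #men:
  1M,2W: C(9,1)×C(5,2)=90
  2M,1W: C(9,2)×C(5,1)=180
  3M,0W: C(9,3)×C(5,0)=84
Total = 354

354


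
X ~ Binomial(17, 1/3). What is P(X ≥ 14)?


P(X ≥ 14) = Σ P(X=i) for i=14..17
P(X=14) = 5440/129140163
P(X=15) = 544/129140163
P(X=16) = 34/129140163
P(X=17) = 1/129140163
Sum = 6019/129140163

P(X ≥ 14) = 6019/129140163 ≈ 0.00%


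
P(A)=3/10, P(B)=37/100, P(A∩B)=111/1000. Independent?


P(A)×P(B) = 111/1000
P(A∩B) = 111/1000
Equal ✓ → Independent

Yes, independent


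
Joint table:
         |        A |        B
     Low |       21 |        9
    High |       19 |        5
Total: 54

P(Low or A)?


P(Low∨A) = P(Low) + P(A) - P(Low∧A)
= (30 + 40 - 21)/54 = 49/54

P = 49/54 ≈ 90.74%


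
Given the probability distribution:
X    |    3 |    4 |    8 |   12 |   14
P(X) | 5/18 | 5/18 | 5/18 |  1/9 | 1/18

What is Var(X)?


E[X] = 113/18
E[X²] = 929/18
Var(X) = E[X²] - (E[X])² = 929/18 - 12769/324 = 3953/324

Var(X) = 3953/324 ≈ 12.2006


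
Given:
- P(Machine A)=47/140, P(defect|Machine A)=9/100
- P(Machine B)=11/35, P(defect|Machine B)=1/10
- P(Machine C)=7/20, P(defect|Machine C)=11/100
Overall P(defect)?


P(B) = Σ P(B|Aᵢ)×P(Aᵢ)
  9/100×47/140 = 423/14000
  1/10×11/35 = 11/350
  11/100×7/20 = 77/2000
Sum = 701/7000

P(defect) = 701/7000 ≈ 10.01%


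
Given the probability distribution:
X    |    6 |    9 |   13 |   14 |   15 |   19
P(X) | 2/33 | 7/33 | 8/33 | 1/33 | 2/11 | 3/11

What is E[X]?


E[X] = Σ x·P(X=x)
= (6)×(2/33) + (9)×(7/33) + (13)×(8/33) + (14)×(1/33) + (15)×(2/11) + (19)×(3/11)
= 454/33

E[X] = 454/33


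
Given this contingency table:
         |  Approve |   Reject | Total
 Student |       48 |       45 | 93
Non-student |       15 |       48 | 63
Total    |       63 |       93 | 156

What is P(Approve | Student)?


P(Approve | Student) = 48/(48+45) = 48/93 = 16/31

P(Approve|Student) = 16/31 ≈ 51.61%


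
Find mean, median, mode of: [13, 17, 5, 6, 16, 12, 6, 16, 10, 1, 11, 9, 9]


Sorted: [1, 5, 6, 6, 9, 9, 10, 11, 12, 13, 16, 16, 17]
Mean = 131/13
Median = 10
Freq: {13: 1, 17: 1, 5: 1, 6: 2, 16: 2, 12: 1, 10: 1, 1: 1, 11: 1, 9: 2}
Mode: [6, 9, 16]

Mean=131/13, Median=10, Mode=[6, 9, 16]


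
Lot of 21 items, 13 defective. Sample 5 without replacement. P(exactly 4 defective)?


Hypergeometric: C(13,4)×C(8,1)/C(21,5)
= 715×8/20349 = 5720/20349

P(X=4) = 5720/20349 ≈ 28.11%


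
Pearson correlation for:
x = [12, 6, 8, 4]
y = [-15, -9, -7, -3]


n=4, Σx=30, Σy=-34, Σxy=-302, Σx²=260, Σy²=364
r = (4×(-302) - 30×(-34))/√((4×260 - 30²)(4×364 - (-34)²))
= -188/√(140×300) = -188/√42000 ≈ -188/204.9390 ≈ -0.9173

r ≈ -0.9173


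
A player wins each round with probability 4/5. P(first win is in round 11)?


Geometric: P(X=11) = (1-p)^(k-1)×p = (1/5)^10×4/5 = 4/48828125

P(X=11) = 4/48828125 ≈ 0.00%


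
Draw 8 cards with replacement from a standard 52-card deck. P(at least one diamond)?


P(not a diamond) = 39/52 = 3/4
P(none in 8 draws) = (3/4)^8 = 6561/65536
P(≥1 diamond) = 1 - 6561/65536 = 58975/65536

P = 58975/65536 ≈ 89.99%


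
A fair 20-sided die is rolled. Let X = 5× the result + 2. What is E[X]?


E[die] = (1+20)/2 = 21/2
E[X] = 5×21/2 + 2 = 109/2

E[X] = 109/2


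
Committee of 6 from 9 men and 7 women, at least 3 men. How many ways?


Count by #men:
  3M,3W: C(9,3)×C(7,3)=2940
  4M,2W: C(9,4)×C(7,2)=2646
  5M,1W: C(9,5)×C(7,1)=882
  6M,0W: C(9,6)×C(7,0)=84
Total = 6552

6552


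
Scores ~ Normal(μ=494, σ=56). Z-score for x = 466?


z = (x - μ)/σ = (466 - 494)/56 = -0.5

z = -0.5


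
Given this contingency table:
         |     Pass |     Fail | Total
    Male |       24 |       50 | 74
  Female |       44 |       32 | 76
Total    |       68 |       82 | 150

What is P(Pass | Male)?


P(Pass | Male) = 24/(24+50) = 24/74 = 12/37

P(Pass|Male) = 12/37 ≈ 32.43%


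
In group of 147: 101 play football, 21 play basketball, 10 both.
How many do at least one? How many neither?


|A∪B| = 101+21-10 = 112
Neither = 147-112 = 35

At least one: 112; Neither: 35


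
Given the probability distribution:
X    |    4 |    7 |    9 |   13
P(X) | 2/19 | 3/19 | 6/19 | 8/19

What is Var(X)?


E[X] = 187/19
E[X²] = 2017/19
Var(X) = E[X²] - (E[X])² = 2017/19 - 34969/361 = 3354/361

Var(X) = 3354/361 ≈ 9.2909


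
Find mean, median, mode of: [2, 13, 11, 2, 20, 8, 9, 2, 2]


Sorted: [2, 2, 2, 2, 8, 9, 11, 13, 20]
Mean = 69/9 = 23/3
Median = 8
Freq: {2: 4, 13: 1, 11: 1, 20: 1, 8: 1, 9: 1}
Mode: [2]

Mean=23/3, Median=8, Mode=2


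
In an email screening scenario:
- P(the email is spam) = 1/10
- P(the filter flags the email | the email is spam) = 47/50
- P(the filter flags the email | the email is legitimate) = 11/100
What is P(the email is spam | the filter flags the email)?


Using Bayes' theorem:
P(A|B) = P(B|A)·P(A) / P(B)

P(the filter flags the email) = 47/50 × 1/10 + 11/100 × 9/10
= 47/500 + 99/1000 = 193/1000

P(the email is spam|the filter flags the email) = (47/500) / (193/1000) = 94/193

P(the email is spam|the filter flags the email) = 94/193 ≈ 48.70%


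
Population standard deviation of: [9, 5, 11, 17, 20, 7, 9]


Mean = 78/7
  (9-78/7)²=225/49
  (5-78/7)²=1849/49
  (11-78/7)²=1/49
  (17-78/7)²=1681/49
  (20-78/7)²=3844/49
  (7-78/7)²=841/49
  (9-78/7)²=225/49
Σ(x-μ)² = 1238/7
σ² = (1238/7)/7 = 1238/49

σ = √(1238/49) ≈ 5.0265


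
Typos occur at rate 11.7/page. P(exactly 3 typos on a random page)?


Poisson(λ=11.7): P(X=3) = e^(-λ)×λ^k/k!
= e^(-11.7) × 11.7^3 / 3!
≈ 8.293819161e-06 × 1601.613 / 6 ≈ 0.002214

P(X=3) ≈ 0.002214 ≈ 0.22%


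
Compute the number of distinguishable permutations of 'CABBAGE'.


Letters: 7, freq: {'C': 1, 'A': 2, 'B': 2, 'G': 1, 'E': 1}
7!/(1!×2!×2!×1!×1!) = 5040/4 = 1260

1260


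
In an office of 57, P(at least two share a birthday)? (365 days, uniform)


P(all different) = Π(365-i)/365 for i=0..56
= 0.009878
P(match) = 1 - 0.009878 = 0.990122

P ≈ 0.9901 ≈ 99.01%


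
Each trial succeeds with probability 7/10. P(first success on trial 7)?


Geometric: P(X=7) = (1-p)^(k-1)×p = (3/10)^6×7/10 = 5103/10000000

P(X=7) = 5103/10000000 ≈ 0.05%


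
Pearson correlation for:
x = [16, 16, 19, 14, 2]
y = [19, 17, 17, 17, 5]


n=5, Σx=67, Σy=75, Σxy=1147, Σx²=1073, Σy²=1253
r = (5×1147 - 67×75)/√((5×1073 - 67²)(5×1253 - 75²))
= 710/√(876×640) = 710/√560640 ≈ 710/748.7590 ≈ 0.9482

r ≈ 0.9482


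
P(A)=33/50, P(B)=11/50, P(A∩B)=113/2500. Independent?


P(A)×P(B) = 363/2500
P(A∩B) = 113/2500
Not equal → NOT independent

No, not independent


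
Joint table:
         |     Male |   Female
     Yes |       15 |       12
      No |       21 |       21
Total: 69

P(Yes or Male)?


P(Yes∨Male) = P(Yes) + P(Male) - P(Yes∧Male)
= (27 + 36 - 15)/69 = 48/69 = 16/23

P = 16/23 ≈ 69.57%


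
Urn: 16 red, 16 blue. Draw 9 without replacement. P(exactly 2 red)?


Hypergeometric: C(16,2)×C(16,7)/C(32,9)
= 120×11440/28048800 = 44/899

P(X=2) = 44/899 ≈ 4.89%


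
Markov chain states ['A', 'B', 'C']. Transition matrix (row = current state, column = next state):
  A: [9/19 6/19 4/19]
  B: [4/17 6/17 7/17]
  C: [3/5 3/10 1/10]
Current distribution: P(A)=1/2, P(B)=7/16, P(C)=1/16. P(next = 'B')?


P(next=B) = Σᵢ P(now=i)×P(i→B)
= 1/2×6/19 + 7/16×6/17 + 1/16×3/10
= 3/19 + 21/136 + 3/160 = 17109/51680

P = 17109/51680 ≈ 0.3311


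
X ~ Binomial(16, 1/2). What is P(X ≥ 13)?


P(X ≥ 13) = Σ P(X=i) for i=13..16
P(X=13) = 35/4096
P(X=14) = 15/8192
P(X=15) = 1/4096
P(X=16) = 1/65536
Sum = 697/65536

P(X ≥ 13) = 697/65536 ≈ 1.06%


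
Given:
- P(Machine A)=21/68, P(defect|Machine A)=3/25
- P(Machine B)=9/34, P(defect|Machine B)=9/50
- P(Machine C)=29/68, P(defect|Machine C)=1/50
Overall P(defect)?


P(B) = Σ P(B|Aᵢ)×P(Aᵢ)
  3/25×21/68 = 63/1700
  9/50×9/34 = 81/1700
  1/50×29/68 = 29/3400
Sum = 317/3400

P(defect) = 317/3400 ≈ 9.32%


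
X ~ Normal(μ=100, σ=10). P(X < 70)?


z = (70-100)/10 = -3.0
P(Z < -3.0) = 0.0013

P(X < 70) ≈ 0.0013


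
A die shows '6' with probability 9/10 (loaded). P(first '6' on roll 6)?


Geometric: P(X=6) = (1-p)^(k-1)×p = (1/10)^5×9/10 = 9/1000000

P(X=6) = 9/1000000 ≈ 0.00%


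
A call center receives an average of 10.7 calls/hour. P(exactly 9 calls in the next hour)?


Poisson(λ=10.7): P(X=9) = e^(-λ)×λ^k/k!
= e^(-10.7) × 10.7^9 / 9!
≈ 2.254493791e-05 × 1838459212.42 / 362880 ≈ 0.114219

P(X=9) ≈ 0.114219 ≈ 11.42%


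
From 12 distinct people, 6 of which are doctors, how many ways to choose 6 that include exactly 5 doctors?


Choose 5 of the 6 doctors and 1 of the other 6 people:
C(6,5)×C(6,1) = 6×6 = 36

36


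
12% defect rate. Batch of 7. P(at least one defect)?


P(all good) = (22/25)^7 = 2494357888/6103515625
P(≥1 defect) = 3609157737/6103515625

P = 3609157737/6103515625 ≈ 59.13%


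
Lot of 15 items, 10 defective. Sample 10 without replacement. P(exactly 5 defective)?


Hypergeometric: C(10,5)×C(5,5)/C(15,10)
= 252×1/3003 = 12/143

P(X=5) = 12/143 ≈ 8.39%


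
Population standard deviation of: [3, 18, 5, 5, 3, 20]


Mean = 54/6 = 9
  (3-9)²=36
  (18-9)²=81
  (5-9)²=16
  (5-9)²=16
  (3-9)²=36
  (20-9)²=121
Σ(x-μ)² = 306
σ² = 306/6 = 51

σ = √(51) ≈ 7.1414


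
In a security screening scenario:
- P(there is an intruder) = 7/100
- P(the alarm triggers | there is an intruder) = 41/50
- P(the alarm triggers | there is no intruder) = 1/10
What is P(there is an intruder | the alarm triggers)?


Using Bayes' theorem:
P(A|B) = P(B|A)·P(A) / P(B)

P(the alarm triggers) = 41/50 × 7/100 + 1/10 × 93/100
= 287/5000 + 93/1000 = 94/625

P(there is an intruder|the alarm triggers) = (287/5000) / (94/625) = 287/752

P(there is an intruder|the alarm triggers) = 287/752 ≈ 38.16%


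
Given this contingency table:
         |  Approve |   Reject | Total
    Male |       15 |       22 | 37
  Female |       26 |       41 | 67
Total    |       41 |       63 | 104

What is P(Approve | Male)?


P(Approve | Male) = 15/(15+22) = 15/37

P(Approve|Male) = 15/37 ≈ 40.54%


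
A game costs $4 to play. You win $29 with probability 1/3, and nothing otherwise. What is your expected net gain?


E[gain] = (29-4)×1/3 + (-4)×2/3
= 25/3 - 8/3 = 17/3

Expected net gain = $17/3 ≈ $5.67


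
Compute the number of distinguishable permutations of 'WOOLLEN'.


Letters: 7, freq: {'W': 1, 'O': 2, 'L': 2, 'E': 1, 'N': 1}
7!/(1!×2!×2!×1!×1!) = 5040/4 = 1260

1260


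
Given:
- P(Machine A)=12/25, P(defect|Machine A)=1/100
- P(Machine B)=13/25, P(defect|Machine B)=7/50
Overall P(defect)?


P(B) = Σ P(B|Aᵢ)×P(Aᵢ)
  1/100×12/25 = 3/625
  7/50×13/25 = 91/1250
Sum = 97/1250

P(defect) = 97/1250 ≈ 7.76%


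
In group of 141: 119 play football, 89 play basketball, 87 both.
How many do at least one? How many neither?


|A∪B| = 119+89-87 = 121
Neither = 141-121 = 20

At least one: 121; Neither: 20


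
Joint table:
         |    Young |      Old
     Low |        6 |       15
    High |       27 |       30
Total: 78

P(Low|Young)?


P(Low|Young) = 6/(6+27) = 6/33 = 2/11

P = 2/11 ≈ 18.18%


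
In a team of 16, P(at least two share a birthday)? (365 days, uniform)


P(all different) = Π(365-i)/365 for i=0..15
= 0.716396
P(match) = 1 - 0.716396 = 0.283604

P ≈ 0.2836 ≈ 28.36%


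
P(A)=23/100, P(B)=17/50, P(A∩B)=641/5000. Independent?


P(A)×P(B) = 391/5000
P(A∩B) = 641/5000
Not equal → NOT independent

No, not independent


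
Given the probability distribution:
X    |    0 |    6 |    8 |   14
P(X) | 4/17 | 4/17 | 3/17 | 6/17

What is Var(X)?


E[X] = 132/17
E[X²] = 1512/17
Var(X) = E[X²] - (E[X])² = 1512/17 - 17424/289 = 8280/289

Var(X) = 8280/289 ≈ 28.6505


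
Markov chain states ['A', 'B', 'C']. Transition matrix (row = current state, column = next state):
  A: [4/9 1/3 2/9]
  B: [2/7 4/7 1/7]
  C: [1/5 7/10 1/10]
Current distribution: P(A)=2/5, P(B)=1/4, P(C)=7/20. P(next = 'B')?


P(next=B) = Σᵢ P(now=i)×P(i→B)
= 2/5×1/3 + 1/4×4/7 + 7/20×7/10
= 2/15 + 1/7 + 49/200 = 2189/4200

P = 2189/4200 ≈ 0.5212


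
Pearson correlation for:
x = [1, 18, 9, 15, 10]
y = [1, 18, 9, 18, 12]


n=5, Σx=53, Σy=58, Σxy=796, Σx²=731, Σy²=874
r = (5×796 - 53×58)/√((5×731 - 53²)(5×874 - 58²))
= 906/√(846×1006) = 906/√851076 ≈ 906/922.5378 ≈ 0.9821

r ≈ 0.9821


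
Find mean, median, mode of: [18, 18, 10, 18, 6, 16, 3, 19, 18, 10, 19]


Sorted: [3, 6, 10, 10, 16, 18, 18, 18, 18, 19, 19]
Mean = 155/11
Median = 18
Freq: {18: 4, 10: 2, 6: 1, 16: 1, 3: 1, 19: 2}
Mode: [18]

Mean=155/11, Median=18, Mode=18


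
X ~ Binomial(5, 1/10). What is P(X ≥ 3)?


P(X ≥ 3) = Σ P(X=i) for i=3..5
P(X=3) = 81/10000
P(X=4) = 9/20000
P(X=5) = 1/100000
Sum = 107/12500

P(X ≥ 3) = 107/12500 ≈ 0.86%


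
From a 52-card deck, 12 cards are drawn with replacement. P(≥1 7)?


P(not a 7) = 48/52 = 12/13
P(none in 12 draws) = (12/13)^12 = 8916100448256/23298085122481
P(≥1 7) = 1 - 8916100448256/23298085122481 = 14381984674225/23298085122481

P = 14381984674225/23298085122481 ≈ 61.73%


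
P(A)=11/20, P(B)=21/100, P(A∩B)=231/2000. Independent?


P(A)×P(B) = 231/2000
P(A∩B) = 231/2000
Equal ✓ → Independent

Yes, independent


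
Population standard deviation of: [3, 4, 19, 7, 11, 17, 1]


Mean = 62/7
  (3-62/7)²=1681/49
  (4-62/7)²=1156/49
  (19-62/7)²=5041/49
  (7-62/7)²=169/49
  (11-62/7)²=225/49
  (17-62/7)²=3249/49
  (1-62/7)²=3025/49
Σ(x-μ)² = 2078/7
σ² = (2078/7)/7 = 2078/49

σ = √(2078/49) ≈ 6.5122


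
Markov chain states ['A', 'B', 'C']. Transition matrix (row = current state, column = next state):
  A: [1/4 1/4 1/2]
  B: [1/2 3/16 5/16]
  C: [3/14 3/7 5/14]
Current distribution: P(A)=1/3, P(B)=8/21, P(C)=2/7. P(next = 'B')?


P(next=B) = Σᵢ P(now=i)×P(i→B)
= 1/3×1/4 + 8/21×3/16 + 2/7×3/7
= 1/12 + 1/14 + 6/49 = 163/588

P = 163/588 ≈ 0.2772


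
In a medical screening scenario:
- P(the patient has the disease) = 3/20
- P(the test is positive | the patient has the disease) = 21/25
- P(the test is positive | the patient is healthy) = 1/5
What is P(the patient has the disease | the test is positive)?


Using Bayes' theorem:
P(A|B) = P(B|A)·P(A) / P(B)

P(the test is positive) = 21/25 × 3/20 + 1/5 × 17/20
= 63/500 + 17/100 = 37/125

P(the patient has the disease|the test is positive) = (63/500) / (37/125) = 63/148

P(the patient has the disease|the test is positive) = 63/148 ≈ 42.57%


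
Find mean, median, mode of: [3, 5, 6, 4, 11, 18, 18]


Sorted: [3, 4, 5, 6, 11, 18, 18]
Mean = 65/7
Median = 6
Freq: {3: 1, 5: 1, 6: 1, 4: 1, 11: 1, 18: 2}
Mode: [18]

Mean=65/7, Median=6, Mode=18


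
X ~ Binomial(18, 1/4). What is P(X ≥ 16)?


P(X ≥ 16) = Σ P(X=i) for i=16..18
P(X=16) = 1377/68719476736
P(X=17) = 27/34359738368
P(X=18) = 1/68719476736
Sum = 179/8589934592

P(X ≥ 16) = 179/8589934592 ≈ 0.00%


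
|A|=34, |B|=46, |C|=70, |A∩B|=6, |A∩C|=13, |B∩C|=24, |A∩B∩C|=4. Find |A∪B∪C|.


|A∪B∪C| = 34+46+70-6-13-24+4 = 111

|A∪B∪C| = 111


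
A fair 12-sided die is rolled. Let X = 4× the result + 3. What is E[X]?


E[die] = (1+12)/2 = 13/2
E[X] = 4×13/2 + 3 = 29

E[X] = 29


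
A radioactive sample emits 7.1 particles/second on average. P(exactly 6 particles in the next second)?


Poisson(λ=7.1): P(X=6) = e^(-λ)×λ^k/k!
= e^(-7.1) × 7.1^6 / 6!
≈ 0.0008251049233 × 128100.283921 / 720 ≈ 0.146800

P(X=6) ≈ 0.146800 ≈ 14.68%


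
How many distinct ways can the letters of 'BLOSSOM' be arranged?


Letters: 7, freq: {'B': 1, 'L': 1, 'O': 2, 'S': 2, 'M': 1}
7!/(1!×1!×2!×2!×1!) = 5040/4 = 1260

1260


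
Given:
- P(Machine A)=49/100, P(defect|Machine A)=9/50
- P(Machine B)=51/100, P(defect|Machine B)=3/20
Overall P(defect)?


P(B) = Σ P(B|Aᵢ)×P(Aᵢ)
  9/50×49/100 = 441/5000
  3/20×51/100 = 153/2000
Sum = 1647/10000

P(defect) = 1647/10000 ≈ 16.47%


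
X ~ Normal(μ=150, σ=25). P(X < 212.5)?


z = (212.5-150)/25 = 2.5
P(Z < 2.5) = 0.9938

P(X < 212.5) ≈ 0.9938


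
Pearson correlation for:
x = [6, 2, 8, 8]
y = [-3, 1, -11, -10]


n=4, Σx=24, Σy=-23, Σxy=-184, Σx²=168, Σy²=231
r = (4×(-184) - 24×(-23))/√((4×168 - 24²)(4×231 - (-23)²))
= -184/√(96×395) = -184/√37920 ≈ -184/194.7306 ≈ -0.9449

r ≈ -0.9449


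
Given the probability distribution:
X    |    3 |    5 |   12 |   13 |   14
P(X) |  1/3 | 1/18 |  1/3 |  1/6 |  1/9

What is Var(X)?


E[X] = 9
E[X²] = 307/3
Var(X) = E[X²] - (E[X])² = 307/3 - 81 = 64/3

Var(X) = 64/3 ≈ 21.3333


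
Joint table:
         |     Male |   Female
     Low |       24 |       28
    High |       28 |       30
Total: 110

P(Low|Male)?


P(Low|Male) = 24/(24+28) = 24/52 = 6/13

P = 6/13 ≈ 46.15%


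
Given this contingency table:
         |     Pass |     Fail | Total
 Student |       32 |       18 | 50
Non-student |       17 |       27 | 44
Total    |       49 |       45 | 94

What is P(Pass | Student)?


P(Pass | Student) = 32/(32+18) = 32/50 = 16/25

P(Pass|Student) = 16/25 ≈ 64.00%


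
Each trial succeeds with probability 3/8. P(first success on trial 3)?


Geometric: P(X=3) = (1-p)^(k-1)×p = (5/8)^2×3/8 = 75/512

P(X=3) = 75/512 ≈ 14.65%


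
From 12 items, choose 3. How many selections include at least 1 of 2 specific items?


Complement: C(12,3) - C(10,3) = 220 - 120 = 100

100


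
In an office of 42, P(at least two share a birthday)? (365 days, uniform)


P(all different) = Π(365-i)/365 for i=0..41
= 0.085970
P(match) = 1 - 0.085970 = 0.914030

P ≈ 0.9140 ≈ 91.40%


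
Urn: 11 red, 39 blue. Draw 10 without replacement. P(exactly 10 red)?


Hypergeometric: C(11,10)×C(39,0)/C(50,10)
= 11×1/10272278170 = 1/933843470

P(X=10) = 1/933843470 ≈ 0.00%


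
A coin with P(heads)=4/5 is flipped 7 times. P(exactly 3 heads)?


Binomial: P(X=3) = C(7,3)×p^3×(1-p)^4
= 35 × 64/125 × 1/625 = 448/15625

P(X=3) = 448/15625 ≈ 2.87%


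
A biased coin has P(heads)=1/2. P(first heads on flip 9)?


Geometric: P(X=9) = (1-p)^(k-1)×p = (1/2)^8×1/2 = 1/512

P(X=9) = 1/512 ≈ 0.20%


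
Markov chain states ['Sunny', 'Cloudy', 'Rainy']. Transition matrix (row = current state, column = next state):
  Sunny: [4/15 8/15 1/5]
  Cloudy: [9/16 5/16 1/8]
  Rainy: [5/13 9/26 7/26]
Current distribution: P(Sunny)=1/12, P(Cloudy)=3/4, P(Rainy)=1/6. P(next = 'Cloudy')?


P(next=Cloudy) = Σᵢ P(now=i)×P(i→Cloudy)
= 1/12×8/15 + 3/4×5/16 + 1/6×9/26
= 2/45 + 15/64 + 3/52 = 12599/37440

P = 12599/37440 ≈ 0.3365


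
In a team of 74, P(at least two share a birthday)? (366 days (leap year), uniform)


P(all different) = Π(366-i)/366 for i=0..73
= 0.000360
P(match) = 1 - 0.000360 = 0.999640

P ≈ 0.9996 ≈ 99.96%


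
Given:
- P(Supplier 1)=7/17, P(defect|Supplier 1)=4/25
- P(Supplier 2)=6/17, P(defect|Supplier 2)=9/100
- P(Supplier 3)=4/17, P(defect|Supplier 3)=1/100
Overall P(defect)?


P(B) = Σ P(B|Aᵢ)×P(Aᵢ)
  4/25×7/17 = 28/425
  9/100×6/17 = 27/850
  1/100×4/17 = 1/425
Sum = 1/10

P(defect) = 1/10 ≈ 10.00%


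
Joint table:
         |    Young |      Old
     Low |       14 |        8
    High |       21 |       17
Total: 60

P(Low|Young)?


P(Low|Young) = 14/(14+21) = 14/35 = 2/5

P = 2/5 ≈ 40.00%


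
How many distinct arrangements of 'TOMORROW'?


Letters: 8, freq: {'T': 1, 'O': 3, 'M': 1, 'R': 2, 'W': 1}
8!/(1!×3!×1!×2!×1!) = 40320/12 = 3360

3360


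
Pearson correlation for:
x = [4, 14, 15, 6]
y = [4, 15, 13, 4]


n=4, Σx=39, Σy=36, Σxy=445, Σx²=473, Σy²=426
r = (4×445 - 39×36)/√((4×473 - 39²)(4×426 - 36²))
= 376/√(371×408) = 376/√151368 ≈ 376/389.0604 ≈ 0.9664

r ≈ 0.9664


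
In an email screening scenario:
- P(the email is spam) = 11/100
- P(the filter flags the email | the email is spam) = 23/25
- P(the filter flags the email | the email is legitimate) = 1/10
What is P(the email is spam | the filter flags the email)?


Using Bayes' theorem:
P(A|B) = P(B|A)·P(A) / P(B)

P(the filter flags the email) = 23/25 × 11/100 + 1/10 × 89/100
= 253/2500 + 89/1000 = 951/5000

P(the email is spam|the filter flags the email) = (253/2500) / (951/5000) = 506/951

P(the email is spam|the filter flags the email) = 506/951 ≈ 53.21%


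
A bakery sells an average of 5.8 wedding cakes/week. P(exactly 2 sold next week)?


Poisson(λ=5.8): P(X=2) = e^(-λ)×λ^k/k!
= e^(-5.8) × 5.8^2 / 2!
≈ 0.003027554745 × 33.64 / 2 ≈ 0.050923

P(X=2) ≈ 0.050923 ≈ 5.09%
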